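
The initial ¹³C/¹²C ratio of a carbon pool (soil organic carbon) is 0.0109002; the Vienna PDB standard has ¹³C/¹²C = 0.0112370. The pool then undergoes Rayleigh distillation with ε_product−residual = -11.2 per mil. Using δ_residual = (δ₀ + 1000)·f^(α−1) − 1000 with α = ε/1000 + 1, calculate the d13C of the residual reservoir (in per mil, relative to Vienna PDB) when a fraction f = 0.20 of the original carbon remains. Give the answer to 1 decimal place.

δ₀ = (0.0109002/0.0112370 − 1)×1000 = (0.970028 − 1)×1000 = -29.972 per mil
α − 1 = ε/1000 = -0.0112
f^(α−1) = 0.20^(-0.0112) = 1.018189
δ_res = (-29.972 + 1000) × 1.018189 − 1000 = 987.672 − 1000 = -12.33 per mil

-12.3 per mil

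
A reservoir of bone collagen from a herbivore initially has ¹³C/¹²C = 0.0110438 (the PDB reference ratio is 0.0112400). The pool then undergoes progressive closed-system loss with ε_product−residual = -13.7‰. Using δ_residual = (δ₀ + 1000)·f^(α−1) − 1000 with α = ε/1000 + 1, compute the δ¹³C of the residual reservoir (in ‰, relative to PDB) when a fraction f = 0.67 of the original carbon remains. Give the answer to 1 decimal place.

-12.0‰

δ₀ = (0.0110438/0.0112400 − 1)×1000 = (0.982544 − 1)×1000 = -17.456‰
α − 1 = ε/1000 = -0.0137
f^(α−1) = 0.67^(-0.0137) = 1.005502
δ_res = (-17.456 + 1000) × 1.005502 − 1000 = 987.950 − 1000 = -12.05‰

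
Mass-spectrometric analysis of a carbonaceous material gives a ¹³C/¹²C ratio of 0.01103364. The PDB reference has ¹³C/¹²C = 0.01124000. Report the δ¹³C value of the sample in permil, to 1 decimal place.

-18.4 permil

δ¹³C = (R_sample / R_standard − 1) × 1000
R_sample / R_standard = 0.01103364 / 0.01124000 = 0.981641
δ¹³C = (0.981641 − 1) × 1000 = -18.36 permil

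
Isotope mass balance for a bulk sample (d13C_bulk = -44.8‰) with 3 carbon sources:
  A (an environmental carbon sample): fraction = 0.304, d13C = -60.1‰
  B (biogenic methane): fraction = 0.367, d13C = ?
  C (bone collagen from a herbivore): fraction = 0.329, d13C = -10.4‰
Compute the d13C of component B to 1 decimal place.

-63.0‰

Isotope mass balance: δ_bulk = Σ fᵢ·δᵢ.
-44.8 = 0.304×(-60.1) + 0.367×δ_B + 0.329×(-10.4)
0.367·δ_B = -44.8 − (-21.692) = -23.108
δ_B = -23.108 / 0.367 = -62.96‰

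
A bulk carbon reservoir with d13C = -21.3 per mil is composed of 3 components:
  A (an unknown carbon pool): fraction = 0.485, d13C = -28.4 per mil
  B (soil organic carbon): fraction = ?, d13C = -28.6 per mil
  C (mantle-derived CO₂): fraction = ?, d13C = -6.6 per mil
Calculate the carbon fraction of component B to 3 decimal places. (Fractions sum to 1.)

0.188

Let f_B and f_C be the unknown fractions; fractions sum to 1 so f_B + f_C = 0.515.
Mass balance: Σ fᵢ·δᵢ = δ_bulk ⇒ f_B·(-28.6) + f_C·(-6.6) = -21.3 − (-13.774) = -7.526
Substitute f_C = 0.515 − f_B:
f_B·(-28.6 − -6.6) = -7.526 − 0.515×(-6.6) = -4.127
f_B = -4.127 / -22.0 = 0.1876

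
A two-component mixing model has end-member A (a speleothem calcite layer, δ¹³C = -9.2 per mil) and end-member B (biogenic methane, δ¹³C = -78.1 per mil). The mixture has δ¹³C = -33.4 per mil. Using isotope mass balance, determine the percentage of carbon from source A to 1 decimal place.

64.9%

δ_mix = f_A·δ_A + (1 − f_A)·δ_B  ⇒  f_A = (δ_mix − δ_B)/(δ_A − δ_B)
f_A = (-33.4 − (-78.1)) / (-9.2 − (-78.1))
f_A = 44.7 / 68.9 = 0.6488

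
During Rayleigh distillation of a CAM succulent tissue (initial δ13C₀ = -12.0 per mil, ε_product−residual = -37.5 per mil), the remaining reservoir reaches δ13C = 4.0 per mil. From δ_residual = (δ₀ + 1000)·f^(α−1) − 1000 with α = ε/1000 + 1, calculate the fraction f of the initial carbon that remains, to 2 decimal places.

0.65

α − 1 = ε/1000 = -0.0375
(δ_res + 1000)/(δ₀ + 1000) = (4.0 + 1000)/(-12.0 + 1000) = 1004.0/988.0 = 1.016194
f = 1.016194^(1/-0.0375) = exp(ln(1.016194)/-0.0375) = exp(0.01606/-0.0375)
f = exp(-0.4284) = 0.6516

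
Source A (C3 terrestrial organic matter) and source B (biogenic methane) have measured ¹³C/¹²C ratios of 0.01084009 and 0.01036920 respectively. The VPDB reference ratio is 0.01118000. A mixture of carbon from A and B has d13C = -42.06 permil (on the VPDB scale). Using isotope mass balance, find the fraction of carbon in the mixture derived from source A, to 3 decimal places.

δ_A = (0.01084009/0.01118000 − 1)×1000 = (0.969597 − 1)×1000 = -30.403 permil
δ_B = (0.01036920/0.01118000 − 1)×1000 = (0.927478 − 1)×1000 = -72.522 permil
f_A = (δ_mix − δ_B)/(δ_A − δ_B) = (-42.06 − (-72.522))/(-30.403 − (-72.522))
f_A = 30.462 / 42.119 = 0.7232

0.723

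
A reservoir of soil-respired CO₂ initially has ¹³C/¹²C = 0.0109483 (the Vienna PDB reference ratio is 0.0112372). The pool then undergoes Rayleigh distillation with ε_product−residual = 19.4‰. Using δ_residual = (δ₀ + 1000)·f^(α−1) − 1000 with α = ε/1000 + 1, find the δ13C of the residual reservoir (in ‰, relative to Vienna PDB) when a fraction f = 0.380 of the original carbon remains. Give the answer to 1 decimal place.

-43.8‰

δ₀ = (0.0109483/0.0112372 − 1)×1000 = (0.974291 − 1)×1000 = -25.709‰
α − 1 = ε/1000 = 0.0194
f^(α−1) = 0.380^(0.0194) = 0.981404
δ_res = (-25.709 + 1000) × 0.981404 − 1000 = 956.173 − 1000 = -43.83‰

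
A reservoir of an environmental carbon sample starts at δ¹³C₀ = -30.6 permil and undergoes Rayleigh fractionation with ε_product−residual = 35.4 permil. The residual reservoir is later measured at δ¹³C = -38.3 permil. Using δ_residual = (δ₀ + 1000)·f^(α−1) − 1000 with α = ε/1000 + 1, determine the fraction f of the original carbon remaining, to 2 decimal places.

0.80

α − 1 = ε/1000 = 0.0354
(δ_res + 1000)/(δ₀ + 1000) = (-38.3 + 1000)/(-30.6 + 1000) = 961.7/969.4 = 0.992057
f = 0.992057^(1/0.0354) = exp(ln(0.992057)/0.0354) = exp(-0.00797/0.0354)
f = exp(-0.2253) = 0.7983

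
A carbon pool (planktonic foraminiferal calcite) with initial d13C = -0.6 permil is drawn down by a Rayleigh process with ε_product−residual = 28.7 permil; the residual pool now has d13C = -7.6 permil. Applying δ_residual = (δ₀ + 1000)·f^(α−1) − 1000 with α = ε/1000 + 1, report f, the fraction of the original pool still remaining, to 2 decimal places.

α − 1 = ε/1000 = 0.0287
(δ_res + 1000)/(δ₀ + 1000) = (-7.6 + 1000)/(-0.6 + 1000) = 992.4/999.4 = 0.992996
f = 0.992996^(1/0.0287) = exp(ln(0.992996)/0.0287) = exp(-0.00703/0.0287)
f = exp(-0.2449) = 0.7828

0.78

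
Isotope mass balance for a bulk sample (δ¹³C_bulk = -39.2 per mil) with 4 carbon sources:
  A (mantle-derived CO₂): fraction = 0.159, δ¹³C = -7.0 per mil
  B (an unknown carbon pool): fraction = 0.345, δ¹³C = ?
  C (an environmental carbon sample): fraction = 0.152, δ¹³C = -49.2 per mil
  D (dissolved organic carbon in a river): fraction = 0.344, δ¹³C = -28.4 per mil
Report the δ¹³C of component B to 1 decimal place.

Isotope mass balance: δ_bulk = Σ fᵢ·δᵢ.
-39.2 = 0.159×(-7.0) + 0.345×δ_B + 0.152×(-49.2) + 0.344×(-28.4)
0.345·δ_B = -39.2 − (-18.361) = -20.839
δ_B = -20.839 / 0.345 = -60.40 per mil

-60.4 per mil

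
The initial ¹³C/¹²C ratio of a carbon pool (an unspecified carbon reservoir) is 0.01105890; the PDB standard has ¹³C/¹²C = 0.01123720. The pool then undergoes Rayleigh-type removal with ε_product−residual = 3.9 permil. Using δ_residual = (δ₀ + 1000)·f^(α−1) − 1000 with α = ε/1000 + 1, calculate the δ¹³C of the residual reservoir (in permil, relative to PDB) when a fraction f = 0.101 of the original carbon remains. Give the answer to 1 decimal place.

-24.6 permil

δ₀ = (0.01105890/0.01123720 − 1)×1000 = (0.984133 − 1)×1000 = -15.867 permil
α − 1 = ε/1000 = 0.0039
f^(α−1) = 0.101^(0.0039) = 0.991099
δ_res = (-15.867 + 1000) × 0.991099 − 1000 = 975.373 − 1000 = -24.63 permil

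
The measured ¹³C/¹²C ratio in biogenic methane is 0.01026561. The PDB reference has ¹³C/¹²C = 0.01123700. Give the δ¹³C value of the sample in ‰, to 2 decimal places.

δ¹³C = (R_sample / R_standard − 1) × 1000
R_sample / R_standard = 0.01026561 / 0.01123700 = 0.913554
δ¹³C = (0.913554 − 1) × 1000 = -86.446‰

-86.45‰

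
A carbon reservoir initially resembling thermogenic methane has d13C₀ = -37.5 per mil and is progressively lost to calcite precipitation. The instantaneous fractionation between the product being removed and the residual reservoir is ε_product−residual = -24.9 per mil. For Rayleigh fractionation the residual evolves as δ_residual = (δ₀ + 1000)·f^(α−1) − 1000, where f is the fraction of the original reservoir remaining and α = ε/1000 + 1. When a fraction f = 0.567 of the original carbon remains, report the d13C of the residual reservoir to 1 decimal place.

-23.8 per mil

Rayleigh residual: δ_res = (δ₀ + 1000)·f^(α−1) − 1000
α = ε/1000 + 1 = 0.97510, so α − 1 = -0.02490
f^(α−1) = 0.567^(-0.02490) = 1.014228
δ_res = (-37.5 + 1000) × 1.014228 − 1000 = 976.195 − 1000 = -23.81 per mil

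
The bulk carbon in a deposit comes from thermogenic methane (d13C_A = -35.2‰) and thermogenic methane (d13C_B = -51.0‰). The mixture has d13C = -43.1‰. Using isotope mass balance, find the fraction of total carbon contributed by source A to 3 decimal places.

0.500

δ_mix = f_A·δ_A + (1 − f_A)·δ_B  ⇒  f_A = (δ_mix − δ_B)/(δ_A − δ_B)
f_A = (-43.1 − (-51.0)) / (-35.2 − (-51.0))
f_A = 7.9 / 15.8 = 0.5000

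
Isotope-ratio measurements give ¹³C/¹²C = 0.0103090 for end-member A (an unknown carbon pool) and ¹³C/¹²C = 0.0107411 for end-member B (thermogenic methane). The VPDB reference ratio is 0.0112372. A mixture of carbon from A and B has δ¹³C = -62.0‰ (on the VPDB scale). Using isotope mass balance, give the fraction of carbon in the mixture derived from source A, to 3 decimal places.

0.464

δ_A = (0.0103090/0.0112372 − 1)×1000 = (0.917399 − 1)×1000 = -82.601‰
δ_B = (0.0107411/0.0112372 − 1)×1000 = (0.955852 − 1)×1000 = -44.148‰
f_A = (δ_mix − δ_B)/(δ_A − δ_B) = (-62.0 − (-44.148))/(-82.601 − (-44.148))
f_A = -17.852 / -38.453 = 0.4643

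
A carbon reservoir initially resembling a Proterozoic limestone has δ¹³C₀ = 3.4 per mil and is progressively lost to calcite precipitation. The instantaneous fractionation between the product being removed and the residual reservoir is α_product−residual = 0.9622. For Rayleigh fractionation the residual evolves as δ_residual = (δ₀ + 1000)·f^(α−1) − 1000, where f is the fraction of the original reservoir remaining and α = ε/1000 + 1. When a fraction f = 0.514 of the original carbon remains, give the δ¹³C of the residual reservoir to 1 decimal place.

29.0 per mil

Rayleigh residual: δ_res = (δ₀ + 1000)·f^(α−1) − 1000
α − 1 = -0.03780
f^(α−1) = 0.514^(-0.03780) = 1.025476
δ_res = (3.4 + 1000) × 1.025476 − 1000 = 1028.963 − 1000 = 28.96 per mil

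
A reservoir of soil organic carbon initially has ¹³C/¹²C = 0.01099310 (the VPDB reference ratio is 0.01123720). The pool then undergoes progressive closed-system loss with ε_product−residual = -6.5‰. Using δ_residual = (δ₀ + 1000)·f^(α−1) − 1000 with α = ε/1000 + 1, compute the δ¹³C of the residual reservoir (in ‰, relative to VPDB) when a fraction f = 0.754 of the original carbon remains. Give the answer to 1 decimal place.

δ₀ = (0.01099310/0.01123720 − 1)×1000 = (0.978278 − 1)×1000 = -21.722‰
α − 1 = ε/1000 = -0.0065
f^(α−1) = 0.754^(-0.0065) = 1.001837
δ_res = (-21.722 + 1000) × 1.001837 − 1000 = 980.075 − 1000 = -19.93‰

-19.9‰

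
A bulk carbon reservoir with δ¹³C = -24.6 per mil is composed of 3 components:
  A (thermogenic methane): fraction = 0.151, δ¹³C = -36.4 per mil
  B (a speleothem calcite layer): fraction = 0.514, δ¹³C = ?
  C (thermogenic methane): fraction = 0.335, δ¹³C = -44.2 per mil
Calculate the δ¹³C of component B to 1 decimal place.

-8.4 per mil

Isotope mass balance: δ_bulk = Σ fᵢ·δᵢ.
-24.6 = 0.151×(-36.4) + 0.514×δ_B + 0.335×(-44.2)
0.514·δ_B = -24.6 − (-20.303) = -4.297
δ_B = -4.297 / 0.514 = -8.36 per mil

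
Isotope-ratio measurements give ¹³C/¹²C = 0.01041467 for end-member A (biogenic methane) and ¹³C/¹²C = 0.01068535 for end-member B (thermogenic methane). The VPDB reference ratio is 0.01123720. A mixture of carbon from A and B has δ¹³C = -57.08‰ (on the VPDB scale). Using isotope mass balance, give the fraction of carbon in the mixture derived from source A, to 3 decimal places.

0.331

δ_A = (0.01041467/0.01123720 − 1)×1000 = (0.926803 − 1)×1000 = -73.197‰
δ_B = (0.01068535/0.01123720 − 1)×1000 = (0.950891 − 1)×1000 = -49.109‰
f_A = (δ_mix − δ_B)/(δ_A − δ_B) = (-57.08 − (-49.109))/(-73.197 − (-49.109))
f_A = -7.971 / -24.088 = 0.3309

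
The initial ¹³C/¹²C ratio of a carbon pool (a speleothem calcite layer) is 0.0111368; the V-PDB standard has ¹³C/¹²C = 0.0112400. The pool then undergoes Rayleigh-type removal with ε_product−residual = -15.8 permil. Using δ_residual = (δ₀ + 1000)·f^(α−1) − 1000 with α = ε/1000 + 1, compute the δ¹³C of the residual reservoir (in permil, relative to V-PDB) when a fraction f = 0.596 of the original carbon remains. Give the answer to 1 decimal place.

-1.0 permil

δ₀ = (0.0111368/0.0112400 − 1)×1000 = (0.990819 − 1)×1000 = -9.181 permil
α − 1 = ε/1000 = -0.0158
f^(α−1) = 0.596^(-0.0158) = 1.008210
δ_res = (-9.181 + 1000) × 1.008210 − 1000 = 998.953 − 1000 = -1.05 permil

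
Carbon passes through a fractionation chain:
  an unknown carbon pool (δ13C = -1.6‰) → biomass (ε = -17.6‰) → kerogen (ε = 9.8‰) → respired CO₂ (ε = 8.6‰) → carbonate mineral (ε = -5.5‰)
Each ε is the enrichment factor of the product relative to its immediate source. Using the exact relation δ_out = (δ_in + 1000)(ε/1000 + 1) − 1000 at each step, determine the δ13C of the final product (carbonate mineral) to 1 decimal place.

-6.5‰

step 1: δ = (-1.60 + 1000)·(-17.6/1000 + 1) − 1000 = -19.17‰
step 2: δ = (-19.17 + 1000)·(9.8/1000 + 1) − 1000 = -9.56‰
step 3: δ = (-9.56 + 1000)·(8.6/1000 + 1) − 1000 = -1.04‰
step 4: δ = (-1.04 + 1000)·(-5.5/1000 + 1) − 1000 = -6.54‰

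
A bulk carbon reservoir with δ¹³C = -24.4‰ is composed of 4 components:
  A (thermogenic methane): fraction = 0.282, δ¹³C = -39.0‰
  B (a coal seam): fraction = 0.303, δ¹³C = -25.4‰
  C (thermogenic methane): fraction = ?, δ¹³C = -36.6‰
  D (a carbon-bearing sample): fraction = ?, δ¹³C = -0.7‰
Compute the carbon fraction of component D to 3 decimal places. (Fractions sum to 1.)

0.264

Let f_D and f_C be the unknown fractions; fractions sum to 1 so f_D + f_C = 0.415.
Mass balance: Σ fᵢ·δᵢ = δ_bulk ⇒ f_D·(-0.7) + f_C·(-36.6) = -24.4 − (-18.694) = -5.706
Substitute f_C = 0.415 − f_D:
f_D·(-0.7 − -36.6) = -5.706 − 0.415×(-36.6) = 9.483
f_D = 9.483 / 35.9 = 0.2642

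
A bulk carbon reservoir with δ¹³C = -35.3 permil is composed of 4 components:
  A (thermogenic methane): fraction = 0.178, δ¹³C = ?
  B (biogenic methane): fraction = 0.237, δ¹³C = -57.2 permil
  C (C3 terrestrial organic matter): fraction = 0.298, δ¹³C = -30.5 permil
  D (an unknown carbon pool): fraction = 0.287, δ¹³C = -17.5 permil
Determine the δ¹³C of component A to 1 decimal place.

Isotope mass balance: δ_bulk = Σ fᵢ·δᵢ.
-35.3 = 0.178×δ_A + 0.237×(-57.2) + 0.298×(-30.5) + 0.287×(-17.5)
0.178·δ_A = -35.3 − (-27.668) = -7.632
δ_A = -7.632 / 0.178 = -42.88 permil

-42.9 permil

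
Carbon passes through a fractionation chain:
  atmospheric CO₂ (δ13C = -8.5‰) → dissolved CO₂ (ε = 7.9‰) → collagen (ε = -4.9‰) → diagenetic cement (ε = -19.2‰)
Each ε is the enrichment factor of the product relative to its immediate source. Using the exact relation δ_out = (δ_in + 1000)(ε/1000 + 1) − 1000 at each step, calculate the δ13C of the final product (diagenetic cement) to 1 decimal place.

step 1: δ = (-8.50 + 1000)·(7.9/1000 + 1) − 1000 = -0.67‰
step 2: δ = (-0.67 + 1000)·(-4.9/1000 + 1) − 1000 = -5.56‰
step 3: δ = (-5.56 + 1000)·(-19.2/1000 + 1) − 1000 = -24.66‰

-24.7‰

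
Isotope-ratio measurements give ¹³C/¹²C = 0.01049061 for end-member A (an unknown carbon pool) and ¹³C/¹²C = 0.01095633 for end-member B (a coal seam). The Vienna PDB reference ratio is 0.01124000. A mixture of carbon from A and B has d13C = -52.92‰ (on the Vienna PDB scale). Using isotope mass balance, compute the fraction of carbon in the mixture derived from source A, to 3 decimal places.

δ_A = (0.01049061/0.01124000 − 1)×1000 = (0.933328 − 1)×1000 = -66.672‰
δ_B = (0.01095633/0.01124000 − 1)×1000 = (0.974762 − 1)×1000 = -25.238‰
f_A = (δ_mix − δ_B)/(δ_A − δ_B) = (-52.92 − (-25.238))/(-66.672 − (-25.238))
f_A = -27.682 / -41.434 = 0.6681

0.668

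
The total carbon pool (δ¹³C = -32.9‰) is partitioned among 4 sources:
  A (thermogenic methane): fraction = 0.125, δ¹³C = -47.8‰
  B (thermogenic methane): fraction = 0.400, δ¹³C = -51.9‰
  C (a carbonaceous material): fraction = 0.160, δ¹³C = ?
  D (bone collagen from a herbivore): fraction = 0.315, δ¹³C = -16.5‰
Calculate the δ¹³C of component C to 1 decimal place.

-6.0‰

Isotope mass balance: δ_bulk = Σ fᵢ·δᵢ.
-32.9 = 0.125×(-47.8) + 0.400×(-51.9) + 0.160×δ_C + 0.315×(-16.5)
0.160·δ_C = -32.9 − (-31.933) = -0.967
δ_C = -0.967 / 0.160 = -6.05‰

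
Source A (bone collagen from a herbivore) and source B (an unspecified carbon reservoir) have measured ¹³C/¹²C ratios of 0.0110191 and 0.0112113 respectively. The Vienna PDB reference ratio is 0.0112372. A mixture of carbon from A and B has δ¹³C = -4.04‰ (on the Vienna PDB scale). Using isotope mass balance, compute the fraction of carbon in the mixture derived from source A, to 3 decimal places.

δ_A = (0.0110191/0.0112372 − 1)×1000 = (0.980591 − 1)×1000 = -19.409‰
δ_B = (0.0112113/0.0112372 − 1)×1000 = (0.997695 − 1)×1000 = -2.305‰
f_A = (δ_mix − δ_B)/(δ_A − δ_B) = (-4.04 − (-2.305))/(-19.409 − (-2.305))
f_A = -1.735 / -17.104 = 0.1014

0.101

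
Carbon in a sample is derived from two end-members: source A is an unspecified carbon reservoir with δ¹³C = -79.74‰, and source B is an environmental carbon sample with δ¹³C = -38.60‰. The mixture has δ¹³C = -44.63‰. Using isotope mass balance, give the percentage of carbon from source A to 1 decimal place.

δ_mix = f_A·δ_A + (1 − f_A)·δ_B  ⇒  f_A = (δ_mix − δ_B)/(δ_A − δ_B)
f_A = (-44.63 − (-38.60)) / (-79.74 − (-38.60))
f_A = -6.03 / -41.14 = 0.1466

14.7%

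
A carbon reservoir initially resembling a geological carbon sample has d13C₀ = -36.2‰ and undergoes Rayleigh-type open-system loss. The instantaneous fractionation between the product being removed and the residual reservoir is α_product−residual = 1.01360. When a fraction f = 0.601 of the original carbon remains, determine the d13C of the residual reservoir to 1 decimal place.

-42.9‰

Rayleigh residual: δ_res = (δ₀ + 1000)·f^(α−1) − 1000
α − 1 = 0.01360
f^(α−1) = 0.601^(0.01360) = 0.993099
δ_res = (-36.2 + 1000) × 0.993099 − 1000 = 957.149 − 1000 = -42.85‰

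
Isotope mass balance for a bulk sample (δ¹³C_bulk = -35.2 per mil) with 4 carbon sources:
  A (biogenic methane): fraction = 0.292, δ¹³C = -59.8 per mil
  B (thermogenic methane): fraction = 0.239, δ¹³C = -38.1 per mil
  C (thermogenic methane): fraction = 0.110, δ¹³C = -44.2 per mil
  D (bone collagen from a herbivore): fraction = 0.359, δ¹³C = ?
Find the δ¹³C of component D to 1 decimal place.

-10.5 per mil

Isotope mass balance: δ_bulk = Σ fᵢ·δᵢ.
-35.2 = 0.292×(-59.8) + 0.239×(-38.1) + 0.110×(-44.2) + 0.359×δ_D
0.359·δ_D = -35.2 − (-31.429) = -3.771
δ_D = -3.771 / 0.359 = -10.50 per mil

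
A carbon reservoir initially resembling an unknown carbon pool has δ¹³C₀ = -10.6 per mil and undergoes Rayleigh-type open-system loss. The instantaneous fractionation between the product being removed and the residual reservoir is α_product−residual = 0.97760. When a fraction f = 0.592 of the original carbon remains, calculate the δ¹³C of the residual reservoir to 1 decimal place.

1.1 per mil

Rayleigh residual: δ_res = (δ₀ + 1000)·f^(α−1) − 1000
α − 1 = -0.02240
f^(α−1) = 0.592^(-0.02240) = 1.011812
δ_res = (-10.6 + 1000) × 1.011812 − 1000 = 1001.087 − 1000 = 1.09 per mil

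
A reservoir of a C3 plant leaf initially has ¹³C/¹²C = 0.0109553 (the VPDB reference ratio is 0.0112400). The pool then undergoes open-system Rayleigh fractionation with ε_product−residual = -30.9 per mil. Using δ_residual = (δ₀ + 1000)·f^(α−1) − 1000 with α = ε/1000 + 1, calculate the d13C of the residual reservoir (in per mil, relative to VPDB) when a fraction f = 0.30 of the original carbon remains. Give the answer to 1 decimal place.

11.6 per mil

δ₀ = (0.0109553/0.0112400 − 1)×1000 = (0.974671 − 1)×1000 = -25.329 per mil
α − 1 = ε/1000 = -0.0309
f^(α−1) = 0.30^(-0.0309) = 1.037903
δ_res = (-25.329 + 1000) × 1.037903 − 1000 = 1011.614 − 1000 = 11.61 per mil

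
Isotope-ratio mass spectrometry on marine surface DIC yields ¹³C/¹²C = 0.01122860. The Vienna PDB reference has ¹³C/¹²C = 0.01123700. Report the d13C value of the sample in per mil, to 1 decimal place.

d13C = (R_sample / R_standard − 1) × 1000
R_sample / R_standard = 0.01122860 / 0.01123700 = 0.999252
d13C = (0.999252 − 1) × 1000 = -0.75 per mil

-0.7 per mil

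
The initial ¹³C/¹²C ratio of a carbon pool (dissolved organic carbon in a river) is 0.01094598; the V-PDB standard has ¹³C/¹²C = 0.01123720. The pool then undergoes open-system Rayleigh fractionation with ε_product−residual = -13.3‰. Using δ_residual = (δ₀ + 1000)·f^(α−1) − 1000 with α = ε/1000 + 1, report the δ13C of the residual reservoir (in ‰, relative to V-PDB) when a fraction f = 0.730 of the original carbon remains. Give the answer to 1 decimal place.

δ₀ = (0.01094598/0.01123720 − 1)×1000 = (0.974084 − 1)×1000 = -25.916‰
α − 1 = ε/1000 = -0.0133
f^(α−1) = 0.730^(-0.0133) = 1.004194
δ_res = (-25.916 + 1000) × 1.004194 − 1000 = 978.170 − 1000 = -21.83‰

-21.8‰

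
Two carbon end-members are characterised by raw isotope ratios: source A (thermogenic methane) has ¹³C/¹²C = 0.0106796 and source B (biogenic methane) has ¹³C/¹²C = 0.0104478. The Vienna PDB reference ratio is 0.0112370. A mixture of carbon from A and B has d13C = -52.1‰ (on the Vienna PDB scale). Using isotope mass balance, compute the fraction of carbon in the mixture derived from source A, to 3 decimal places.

0.879

δ_A = (0.0106796/0.0112370 − 1)×1000 = (0.950396 − 1)×1000 = -49.604‰
δ_B = (0.0104478/0.0112370 − 1)×1000 = (0.929768 − 1)×1000 = -70.232‰
f_A = (δ_mix − δ_B)/(δ_A − δ_B) = (-52.1 − (-70.232))/(-49.604 − (-70.232))
f_A = 18.132 / 20.628 = 0.8790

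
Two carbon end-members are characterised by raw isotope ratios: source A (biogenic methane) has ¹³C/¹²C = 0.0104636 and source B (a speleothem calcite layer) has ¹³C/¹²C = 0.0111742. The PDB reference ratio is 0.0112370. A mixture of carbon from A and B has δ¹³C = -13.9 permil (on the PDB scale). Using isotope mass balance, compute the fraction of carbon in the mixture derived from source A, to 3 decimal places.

0.131

δ_A = (0.0104636/0.0112370 − 1)×1000 = (0.931174 − 1)×1000 = -68.826 permil
δ_B = (0.0111742/0.0112370 − 1)×1000 = (0.994411 − 1)×1000 = -5.589 permil
f_A = (δ_mix − δ_B)/(δ_A − δ_B) = (-13.9 − (-5.589))/(-68.826 − (-5.589))
f_A = -8.311 / -63.238 = 0.1314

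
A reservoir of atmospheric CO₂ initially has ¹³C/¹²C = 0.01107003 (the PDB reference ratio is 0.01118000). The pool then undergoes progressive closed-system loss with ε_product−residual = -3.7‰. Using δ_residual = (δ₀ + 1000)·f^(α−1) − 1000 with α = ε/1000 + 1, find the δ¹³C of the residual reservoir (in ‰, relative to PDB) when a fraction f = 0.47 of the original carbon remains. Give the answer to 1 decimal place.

δ₀ = (0.01107003/0.01118000 − 1)×1000 = (0.990164 − 1)×1000 = -9.836‰
α − 1 = ε/1000 = -0.0037
f^(α−1) = 0.47^(-0.0037) = 1.002797
δ_res = (-9.836 + 1000) × 1.002797 − 1000 = 992.934 − 1000 = -7.07‰

-7.1‰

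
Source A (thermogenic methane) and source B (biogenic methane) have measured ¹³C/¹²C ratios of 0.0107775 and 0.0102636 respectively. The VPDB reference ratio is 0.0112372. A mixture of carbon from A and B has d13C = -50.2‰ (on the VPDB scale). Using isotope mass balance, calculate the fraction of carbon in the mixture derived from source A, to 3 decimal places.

δ_A = (0.0107775/0.0112372 − 1)×1000 = (0.959091 − 1)×1000 = -40.909‰
δ_B = (0.0102636/0.0112372 − 1)×1000 = (0.913359 − 1)×1000 = -86.641‰
f_A = (δ_mix − δ_B)/(δ_A − δ_B) = (-50.2 − (-86.641))/(-40.909 − (-86.641))
f_A = 36.441 / 45.732 = 0.7968

0.797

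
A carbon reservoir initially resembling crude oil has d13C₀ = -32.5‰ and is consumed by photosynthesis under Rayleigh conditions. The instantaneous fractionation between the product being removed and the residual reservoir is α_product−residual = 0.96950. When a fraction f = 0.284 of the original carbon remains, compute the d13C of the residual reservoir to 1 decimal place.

Rayleigh residual: δ_res = (δ₀ + 1000)·f^(α−1) − 1000
α − 1 = -0.03050
f^(α−1) = 0.284^(-0.03050) = 1.039139
δ_res = (-32.5 + 1000) × 1.039139 − 1000 = 1005.367 − 1000 = 5.37‰

5.4‰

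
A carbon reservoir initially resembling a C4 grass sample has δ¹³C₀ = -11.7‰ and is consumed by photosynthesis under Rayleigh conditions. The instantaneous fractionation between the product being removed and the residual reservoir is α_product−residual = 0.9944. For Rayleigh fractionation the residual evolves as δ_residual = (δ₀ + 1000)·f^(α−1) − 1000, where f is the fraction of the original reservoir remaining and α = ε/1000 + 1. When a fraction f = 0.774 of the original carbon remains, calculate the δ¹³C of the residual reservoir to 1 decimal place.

-10.3‰

Rayleigh residual: δ_res = (δ₀ + 1000)·f^(α−1) − 1000
α − 1 = -0.00560
f^(α−1) = 0.774^(-0.00560) = 1.001436
δ_res = (-11.7 + 1000) × 1.001436 − 1000 = 989.719 − 1000 = -10.28‰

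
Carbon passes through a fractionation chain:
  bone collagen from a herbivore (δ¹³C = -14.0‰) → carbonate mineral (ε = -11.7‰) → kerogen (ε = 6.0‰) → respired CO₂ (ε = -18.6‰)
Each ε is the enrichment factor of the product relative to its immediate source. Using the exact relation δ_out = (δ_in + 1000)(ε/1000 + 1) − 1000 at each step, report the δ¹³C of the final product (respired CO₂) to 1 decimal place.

-37.9‰

step 1: δ = (-14.00 + 1000)·(-11.7/1000 + 1) − 1000 = -25.54‰
step 2: δ = (-25.54 + 1000)·(6.0/1000 + 1) − 1000 = -19.69‰
step 3: δ = (-19.69 + 1000)·(-18.6/1000 + 1) − 1000 = -37.92‰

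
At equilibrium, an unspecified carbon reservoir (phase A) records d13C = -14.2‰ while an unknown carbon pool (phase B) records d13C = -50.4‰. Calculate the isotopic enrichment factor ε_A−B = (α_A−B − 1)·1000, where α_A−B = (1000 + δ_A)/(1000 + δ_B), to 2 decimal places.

α_A−B = (1000 + -14.2) / (1000 + -50.4) = 985.8 / 949.6 = 1.038121
ε_A−B = (1.038121 − 1) × 1000 = 38.121‰
(The approximation ε ≈ δ_A − δ_B would give 36.2‰.)

38.12‰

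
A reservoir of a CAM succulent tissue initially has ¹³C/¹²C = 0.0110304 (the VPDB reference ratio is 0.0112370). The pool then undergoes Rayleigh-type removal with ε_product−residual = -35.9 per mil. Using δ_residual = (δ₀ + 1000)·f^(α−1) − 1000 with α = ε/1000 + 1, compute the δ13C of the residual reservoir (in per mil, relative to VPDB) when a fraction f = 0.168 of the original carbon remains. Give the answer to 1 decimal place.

δ₀ = (0.0110304/0.0112370 − 1)×1000 = (0.981614 − 1)×1000 = -18.386 per mil
α − 1 = ε/1000 = -0.0359
f^(α−1) = 0.168^(-0.0359) = 1.066133
δ_res = (-18.386 + 1000) × 1.066133 − 1000 = 1046.531 − 1000 = 46.53 per mil

46.5 per mil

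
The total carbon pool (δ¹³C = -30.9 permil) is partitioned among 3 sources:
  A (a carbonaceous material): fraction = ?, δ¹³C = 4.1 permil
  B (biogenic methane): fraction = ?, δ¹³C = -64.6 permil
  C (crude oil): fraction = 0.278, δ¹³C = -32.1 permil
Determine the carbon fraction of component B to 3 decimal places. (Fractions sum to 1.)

0.363

Let f_B and f_A be the unknown fractions; fractions sum to 1 so f_B + f_A = 0.722.
Mass balance: Σ fᵢ·δᵢ = δ_bulk ⇒ f_B·(-64.6) + f_A·(4.1) = -30.9 − (-8.924) = -21.976
Substitute f_A = 0.722 − f_B:
f_B·(-64.6 − 4.1) = -21.976 − 0.722×(4.1) = -24.936
f_B = -24.936 / -68.7 = 0.3630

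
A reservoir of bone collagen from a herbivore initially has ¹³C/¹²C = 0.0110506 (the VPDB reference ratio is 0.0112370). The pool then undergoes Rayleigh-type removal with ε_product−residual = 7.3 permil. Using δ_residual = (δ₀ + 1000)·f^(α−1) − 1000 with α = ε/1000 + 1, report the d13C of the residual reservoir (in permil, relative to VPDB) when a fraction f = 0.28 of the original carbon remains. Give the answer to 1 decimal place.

δ₀ = (0.0110506/0.0112370 − 1)×1000 = (0.983412 − 1)×1000 = -16.588 permil
α − 1 = ε/1000 = 0.0073
f^(α−1) = 0.28^(0.0073) = 0.990750
δ_res = (-16.588 + 1000) × 0.990750 − 1000 = 974.316 − 1000 = -25.68 permil

-25.7 permil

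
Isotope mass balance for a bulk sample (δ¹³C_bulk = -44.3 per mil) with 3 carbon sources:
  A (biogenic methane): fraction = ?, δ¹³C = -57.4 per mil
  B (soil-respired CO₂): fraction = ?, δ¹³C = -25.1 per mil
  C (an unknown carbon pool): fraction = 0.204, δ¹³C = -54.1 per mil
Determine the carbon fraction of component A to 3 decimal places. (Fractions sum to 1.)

0.411

Let f_A and f_B be the unknown fractions; fractions sum to 1 so f_A + f_B = 0.796.
Mass balance: Σ fᵢ·δᵢ = δ_bulk ⇒ f_A·(-57.4) + f_B·(-25.1) = -44.3 − (-11.036) = -33.264
Substitute f_B = 0.796 − f_A:
f_A·(-57.4 − -25.1) = -33.264 − 0.796×(-25.1) = -13.284
f_A = -13.284 / -32.3 = 0.4113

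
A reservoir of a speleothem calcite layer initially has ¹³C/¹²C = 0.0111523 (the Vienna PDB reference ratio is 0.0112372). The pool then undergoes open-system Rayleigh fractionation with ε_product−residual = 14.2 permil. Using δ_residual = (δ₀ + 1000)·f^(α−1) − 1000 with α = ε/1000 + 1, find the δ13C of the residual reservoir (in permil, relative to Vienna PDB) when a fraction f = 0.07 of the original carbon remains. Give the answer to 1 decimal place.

δ₀ = (0.0111523/0.0112372 − 1)×1000 = (0.992445 − 1)×1000 = -7.555 permil
α − 1 = ε/1000 = 0.0142
f^(α−1) = 0.07^(0.0142) = 0.962943
δ_res = (-7.555 + 1000) × 0.962943 − 1000 = 955.667 − 1000 = -44.33 permil

-44.3 permil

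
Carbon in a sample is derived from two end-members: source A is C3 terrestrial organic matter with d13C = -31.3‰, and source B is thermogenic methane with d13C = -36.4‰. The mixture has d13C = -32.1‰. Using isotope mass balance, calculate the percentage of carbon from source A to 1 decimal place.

84.3%

δ_mix = f_A·δ_A + (1 − f_A)·δ_B  ⇒  f_A = (δ_mix − δ_B)/(δ_A − δ_B)
f_A = (-32.1 − (-36.4)) / (-31.3 − (-36.4))
f_A = 4.3 / 5.1 = 0.8431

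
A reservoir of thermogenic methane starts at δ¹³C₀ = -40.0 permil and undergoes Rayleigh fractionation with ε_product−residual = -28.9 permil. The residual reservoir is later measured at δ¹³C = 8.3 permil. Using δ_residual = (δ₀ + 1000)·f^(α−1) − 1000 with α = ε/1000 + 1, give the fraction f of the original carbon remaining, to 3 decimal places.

α − 1 = ε/1000 = -0.0289
(δ_res + 1000)/(δ₀ + 1000) = (8.3 + 1000)/(-40.0 + 1000) = 1008.3/960.0 = 1.050312
f = 1.050312^(1/-0.0289) = exp(ln(1.050312)/-0.0289) = exp(0.04909/-0.0289)
f = exp(-1.6985) = 0.1830

0.183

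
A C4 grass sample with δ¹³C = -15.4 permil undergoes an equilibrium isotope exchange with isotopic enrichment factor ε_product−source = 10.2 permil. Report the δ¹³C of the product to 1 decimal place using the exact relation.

-5.4 permil

To first order, δ_product ≈ δ_source + ε = -5.2 permil.
Exactly, δ_product = (δ_source + 1000)·(ε/1000 + 1) − 1000.
δ_product = (-15.4 + 1000) × (10.2/1000 + 1) − 1000
δ_product = -5.36 permil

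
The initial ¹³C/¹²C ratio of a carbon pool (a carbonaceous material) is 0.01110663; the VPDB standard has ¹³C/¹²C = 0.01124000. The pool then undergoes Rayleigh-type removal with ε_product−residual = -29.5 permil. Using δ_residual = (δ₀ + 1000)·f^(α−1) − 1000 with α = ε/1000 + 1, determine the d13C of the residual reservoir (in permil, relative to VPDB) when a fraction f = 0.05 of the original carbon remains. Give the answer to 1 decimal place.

δ₀ = (0.01110663/0.01124000 − 1)×1000 = (0.988134 − 1)×1000 = -11.866 permil
α − 1 = ε/1000 = -0.0295
f^(α−1) = 0.05^(-0.0295) = 1.092397
δ_res = (-11.866 + 1000) × 1.092397 − 1000 = 1079.435 − 1000 = 79.43 permil

79.4 permil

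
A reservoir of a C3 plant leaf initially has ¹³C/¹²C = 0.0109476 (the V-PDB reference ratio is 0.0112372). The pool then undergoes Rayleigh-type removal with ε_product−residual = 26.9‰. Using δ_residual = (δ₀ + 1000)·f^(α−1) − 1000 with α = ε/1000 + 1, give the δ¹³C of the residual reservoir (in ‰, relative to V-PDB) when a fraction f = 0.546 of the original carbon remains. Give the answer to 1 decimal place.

-41.5‰

δ₀ = (0.0109476/0.0112372 − 1)×1000 = (0.974228 − 1)×1000 = -25.772‰
α − 1 = ε/1000 = 0.0269
f^(α−1) = 0.546^(0.0269) = 0.983854
δ_res = (-25.772 + 1000) × 0.983854 − 1000 = 958.498 − 1000 = -41.50‰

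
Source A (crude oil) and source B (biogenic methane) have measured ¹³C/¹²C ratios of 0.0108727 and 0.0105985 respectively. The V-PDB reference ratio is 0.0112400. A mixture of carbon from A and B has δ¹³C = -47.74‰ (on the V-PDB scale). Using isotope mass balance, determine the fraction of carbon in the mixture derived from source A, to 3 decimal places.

δ_A = (0.0108727/0.0112400 − 1)×1000 = (0.967322 − 1)×1000 = -32.678‰
δ_B = (0.0105985/0.0112400 − 1)×1000 = (0.942927 − 1)×1000 = -57.073‰
f_A = (δ_mix − δ_B)/(δ_A − δ_B) = (-47.74 − (-57.073))/(-32.678 − (-57.073))
f_A = 9.333 / 24.395 = 0.3826

0.383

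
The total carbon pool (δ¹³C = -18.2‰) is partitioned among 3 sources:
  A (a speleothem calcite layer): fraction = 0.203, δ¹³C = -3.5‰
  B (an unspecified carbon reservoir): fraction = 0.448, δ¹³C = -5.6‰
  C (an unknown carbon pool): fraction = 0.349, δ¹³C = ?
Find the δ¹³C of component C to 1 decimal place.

Isotope mass balance: δ_bulk = Σ fᵢ·δᵢ.
-18.2 = 0.203×(-3.5) + 0.448×(-5.6) + 0.349×δ_C
0.349·δ_C = -18.2 − (-3.219) = -14.981
δ_C = -14.981 / 0.349 = -42.92‰

-42.9‰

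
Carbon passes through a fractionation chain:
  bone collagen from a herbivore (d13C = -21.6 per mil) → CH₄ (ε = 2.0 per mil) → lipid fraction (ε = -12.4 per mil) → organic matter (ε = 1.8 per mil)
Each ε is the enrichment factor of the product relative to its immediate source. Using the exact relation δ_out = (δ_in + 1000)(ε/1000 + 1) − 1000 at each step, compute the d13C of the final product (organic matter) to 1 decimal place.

step 1: δ = (-21.60 + 1000)·(2.0/1000 + 1) − 1000 = -19.64 per mil
step 2: δ = (-19.64 + 1000)·(-12.4/1000 + 1) − 1000 = -31.80 per mil
step 3: δ = (-31.80 + 1000)·(1.8/1000 + 1) − 1000 = -30.06 per mil

-30.1 per mil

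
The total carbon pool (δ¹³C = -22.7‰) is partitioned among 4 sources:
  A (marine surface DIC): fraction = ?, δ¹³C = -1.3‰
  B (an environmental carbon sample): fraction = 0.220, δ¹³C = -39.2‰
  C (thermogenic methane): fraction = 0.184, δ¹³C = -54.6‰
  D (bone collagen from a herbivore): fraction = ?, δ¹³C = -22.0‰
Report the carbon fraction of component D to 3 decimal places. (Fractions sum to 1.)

0.157

Let f_D and f_A be the unknown fractions; fractions sum to 1 so f_D + f_A = 0.596.
Mass balance: Σ fᵢ·δᵢ = δ_bulk ⇒ f_D·(-22.0) + f_A·(-1.3) = -22.7 − (-18.670) = -4.030
Substitute f_A = 0.596 − f_D:
f_D·(-22.0 − -1.3) = -4.030 − 0.596×(-1.3) = -3.255
f_D = -3.255 / -20.7 = 0.1572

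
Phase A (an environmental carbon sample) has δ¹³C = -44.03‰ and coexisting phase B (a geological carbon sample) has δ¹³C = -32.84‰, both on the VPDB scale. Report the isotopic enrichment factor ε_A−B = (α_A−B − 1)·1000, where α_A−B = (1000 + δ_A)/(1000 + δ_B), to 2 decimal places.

-11.57‰

α_A−B = (1000 + -44.03) / (1000 + -32.84) = 955.97 / 967.16 = 0.988430
ε_A−B = (0.988430 − 1) × 1000 = -11.570‰
(The approximation ε ≈ δ_A − δ_B would give -11.19‰.)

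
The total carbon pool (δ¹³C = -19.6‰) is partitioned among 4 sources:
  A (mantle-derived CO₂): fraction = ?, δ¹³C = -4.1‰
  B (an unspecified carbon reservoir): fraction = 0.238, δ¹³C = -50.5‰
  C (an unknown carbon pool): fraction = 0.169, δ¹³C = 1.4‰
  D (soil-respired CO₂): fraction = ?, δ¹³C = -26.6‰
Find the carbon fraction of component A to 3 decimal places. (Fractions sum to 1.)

0.354

Let f_A and f_D be the unknown fractions; fractions sum to 1 so f_A + f_D = 0.593.
Mass balance: Σ fᵢ·δᵢ = δ_bulk ⇒ f_A·(-4.1) + f_D·(-26.6) = -19.6 − (-11.782) = -7.818
Substitute f_D = 0.593 − f_A:
f_A·(-4.1 − -26.6) = -7.818 − 0.593×(-26.6) = 7.956
f_A = 7.956 / 22.5 = 0.3536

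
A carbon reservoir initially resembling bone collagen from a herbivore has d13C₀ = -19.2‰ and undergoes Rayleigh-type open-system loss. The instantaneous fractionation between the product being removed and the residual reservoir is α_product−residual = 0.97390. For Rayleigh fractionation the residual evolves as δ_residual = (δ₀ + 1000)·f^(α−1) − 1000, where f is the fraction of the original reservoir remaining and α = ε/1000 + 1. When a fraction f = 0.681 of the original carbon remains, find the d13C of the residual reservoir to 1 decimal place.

Rayleigh residual: δ_res = (δ₀ + 1000)·f^(α−1) − 1000
α − 1 = -0.02610
f^(α−1) = 0.681^(-0.02610) = 1.010078
δ_res = (-19.2 + 1000) × 1.010078 − 1000 = 990.684 − 1000 = -9.32‰

-9.3‰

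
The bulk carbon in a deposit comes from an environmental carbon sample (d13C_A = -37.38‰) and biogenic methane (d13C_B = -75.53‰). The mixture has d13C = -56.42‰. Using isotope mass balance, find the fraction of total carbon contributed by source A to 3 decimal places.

0.501

δ_mix = f_A·δ_A + (1 − f_A)·δ_B  ⇒  f_A = (δ_mix − δ_B)/(δ_A − δ_B)
f_A = (-56.42 − (-75.53)) / (-37.38 − (-75.53))
f_A = 19.11 / 38.15 = 0.5009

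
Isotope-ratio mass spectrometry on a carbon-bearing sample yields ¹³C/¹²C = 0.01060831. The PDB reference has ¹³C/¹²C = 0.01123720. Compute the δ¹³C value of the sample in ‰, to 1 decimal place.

-56.0‰

δ¹³C = (R_sample / R_standard − 1) × 1000
R_sample / R_standard = 0.01060831 / 0.01123720 = 0.944035
δ¹³C = (0.944035 − 1) × 1000 = -55.97‰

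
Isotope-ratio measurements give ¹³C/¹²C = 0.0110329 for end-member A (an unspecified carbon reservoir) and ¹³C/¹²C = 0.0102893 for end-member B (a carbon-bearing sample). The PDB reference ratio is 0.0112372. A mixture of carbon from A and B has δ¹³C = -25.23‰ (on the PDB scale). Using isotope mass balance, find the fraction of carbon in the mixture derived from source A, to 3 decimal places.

0.893

δ_A = (0.0110329/0.0112372 − 1)×1000 = (0.981819 − 1)×1000 = -18.181‰
δ_B = (0.0102893/0.0112372 − 1)×1000 = (0.915646 − 1)×1000 = -84.354‰
f_A = (δ_mix − δ_B)/(δ_A − δ_B) = (-25.23 − (-84.354))/(-18.181 − (-84.354))
f_A = 59.124 / 66.173 = 0.8935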